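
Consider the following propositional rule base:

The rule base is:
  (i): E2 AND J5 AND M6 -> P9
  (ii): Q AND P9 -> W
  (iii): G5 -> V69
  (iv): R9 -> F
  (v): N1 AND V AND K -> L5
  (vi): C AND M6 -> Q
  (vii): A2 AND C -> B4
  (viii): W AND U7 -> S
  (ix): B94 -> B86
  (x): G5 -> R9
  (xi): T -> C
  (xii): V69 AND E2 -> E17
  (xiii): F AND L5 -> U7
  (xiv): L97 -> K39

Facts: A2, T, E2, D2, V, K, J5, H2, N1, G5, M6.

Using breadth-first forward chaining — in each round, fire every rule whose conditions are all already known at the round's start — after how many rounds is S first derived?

[1] (i) [E2 AND J5 AND M6 -> P9]; (iii) [G5 -> V69]; (v) [N1 AND V AND K -> L5]; (x) [G5 -> R9]; (xi) [T -> C]. ⇒ new: P9, V69, L5, R9, C.
[2] (iv) [R9 -> F]; (vi) [C AND M6 -> Q]; (vii) [A2 AND C -> B4]; (xii) [V69 AND E2 -> E17]. ⇒ new: F, Q, B4, E17.
[3] (ii) [Q AND P9 -> W]; (xiii) [F AND L5 -> U7]. ⇒ new: W, U7.
[4] (viii) [W AND U7 -> S]. ⇒ new: S.
S first appears in round 4.

4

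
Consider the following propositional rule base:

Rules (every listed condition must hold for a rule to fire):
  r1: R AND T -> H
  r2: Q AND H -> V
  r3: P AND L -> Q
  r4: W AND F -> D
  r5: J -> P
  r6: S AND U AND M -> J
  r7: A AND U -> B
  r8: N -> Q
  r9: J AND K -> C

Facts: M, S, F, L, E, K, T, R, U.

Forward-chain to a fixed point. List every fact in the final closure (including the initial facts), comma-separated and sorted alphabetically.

Round 1 — r1, r6, derive H, J.
Round 2 — r5, r9, derive P, C.
Round 3 — r3, derive Q.
Round 4 — r2, derive V.

C, E, F, H, J, K, L, M, P, Q, R, S, T, U, V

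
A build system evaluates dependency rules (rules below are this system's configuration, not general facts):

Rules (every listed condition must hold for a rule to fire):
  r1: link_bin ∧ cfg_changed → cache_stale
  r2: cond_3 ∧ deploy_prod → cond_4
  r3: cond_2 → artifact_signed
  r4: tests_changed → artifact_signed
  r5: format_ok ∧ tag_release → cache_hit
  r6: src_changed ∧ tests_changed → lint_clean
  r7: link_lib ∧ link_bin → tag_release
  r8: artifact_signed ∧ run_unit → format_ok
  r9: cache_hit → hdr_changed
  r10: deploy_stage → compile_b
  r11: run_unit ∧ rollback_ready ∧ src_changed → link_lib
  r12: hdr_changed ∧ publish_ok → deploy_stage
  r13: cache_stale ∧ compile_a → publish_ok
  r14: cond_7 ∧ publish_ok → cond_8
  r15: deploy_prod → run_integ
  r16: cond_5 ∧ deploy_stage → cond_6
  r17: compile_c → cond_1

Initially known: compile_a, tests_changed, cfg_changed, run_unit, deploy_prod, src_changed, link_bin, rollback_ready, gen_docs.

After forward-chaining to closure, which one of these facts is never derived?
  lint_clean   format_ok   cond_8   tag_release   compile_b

[1] r1 [link_bin ∧ cfg_changed → cache_stale]; r4 [tests_changed → artifact_signed]; r6 [src_changed ∧ tests_changed → lint_clean]; r11 [run_unit ∧ rollback_ready ∧ src_changed → link_lib]; r15 [deploy_prod → run_integ]. ⇒ new: cache_stale, artifact_signed, lint_clean, link_lib, run_integ.
[2] r7 [link_lib ∧ link_bin → tag_release]; r8 [artifact_signed ∧ run_unit → format_ok]; r13 [cache_stale ∧ compile_a → publish_ok]. ⇒ new: tag_release, format_ok, publish_ok.
[3] r5 [format_ok ∧ tag_release → cache_hit]. ⇒ new: cache_hit.
[4] r9 [cache_hit → hdr_changed]. ⇒ new: hdr_changed.
[5] r12 [hdr_changed ∧ publish_ok → deploy_stage]. ⇒ new: deploy_stage.
[6] r10 [deploy_stage → compile_b]. ⇒ new: compile_b.
Derived: compile_b (round 6), lint_clean (round 1), format_ok (round 2), tag_release (round 2). cond_8 never appears in any round.

cond_8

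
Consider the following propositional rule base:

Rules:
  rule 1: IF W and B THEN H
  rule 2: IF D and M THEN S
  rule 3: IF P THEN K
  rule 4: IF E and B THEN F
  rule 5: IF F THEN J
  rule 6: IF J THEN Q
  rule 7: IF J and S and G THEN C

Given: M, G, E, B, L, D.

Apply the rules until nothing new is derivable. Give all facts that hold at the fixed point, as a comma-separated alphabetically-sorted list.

Round 1: rule 2 [IF D and M THEN S]; rule 4 [IF E and B THEN F]. New: S, F.
Round 2: rule 5 [IF F THEN J]. New: J.
Round 3: rule 6 [IF J THEN Q]; rule 7 [IF J and S and G THEN C]. New: Q, C.

B, C, D, E, F, G, J, L, M, Q, S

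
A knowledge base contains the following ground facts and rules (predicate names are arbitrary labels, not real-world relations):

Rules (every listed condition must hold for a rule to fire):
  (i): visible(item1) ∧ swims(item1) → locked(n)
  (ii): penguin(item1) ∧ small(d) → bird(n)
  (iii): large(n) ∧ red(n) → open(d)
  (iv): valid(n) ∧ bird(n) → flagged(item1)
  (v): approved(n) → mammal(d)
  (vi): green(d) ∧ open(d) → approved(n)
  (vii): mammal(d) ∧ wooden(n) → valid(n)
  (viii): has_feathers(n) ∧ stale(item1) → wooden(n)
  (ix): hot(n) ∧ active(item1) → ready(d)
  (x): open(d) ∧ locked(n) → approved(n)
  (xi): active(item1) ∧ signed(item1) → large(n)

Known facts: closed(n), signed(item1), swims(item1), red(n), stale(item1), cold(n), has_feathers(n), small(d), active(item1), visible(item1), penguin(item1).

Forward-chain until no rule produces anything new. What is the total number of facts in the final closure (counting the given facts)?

[1] (i) [visible(item1) ∧ swims(item1) → locked(n)]; (ii) [penguin(item1) ∧ small(d) → bird(n)]; (viii) [has_feathers(n) ∧ stale(item1) → wooden(n)]; (xi) [active(item1) ∧ signed(item1) → large(n)]. ⇒ new: locked(n), bird(n), wooden(n), large(n).
[2] (iii) [large(n) ∧ red(n) → open(d)]. ⇒ new: open(d).
[3] (x) [open(d) ∧ locked(n) → approved(n)]. ⇒ new: approved(n).
[4] (v) [approved(n) → mammal(d)]. ⇒ new: mammal(d).
[5] (vii) [mammal(d) ∧ wooden(n) → valid(n)]. ⇒ new: valid(n).
[6] (iv) [valid(n) ∧ bird(n) → flagged(item1)]. ⇒ new: flagged(item1).
Closure: {active(item1), approved(n), bird(n), closed(n), cold(n), flagged(item1), has_feathers(n), large(n), locked(n), mammal(d), open(d), penguin(item1), red(n), signed(item1), small(d), stale(item1), swims(item1), valid(n), visible(item1), wooden(n)} — 20 facts.

20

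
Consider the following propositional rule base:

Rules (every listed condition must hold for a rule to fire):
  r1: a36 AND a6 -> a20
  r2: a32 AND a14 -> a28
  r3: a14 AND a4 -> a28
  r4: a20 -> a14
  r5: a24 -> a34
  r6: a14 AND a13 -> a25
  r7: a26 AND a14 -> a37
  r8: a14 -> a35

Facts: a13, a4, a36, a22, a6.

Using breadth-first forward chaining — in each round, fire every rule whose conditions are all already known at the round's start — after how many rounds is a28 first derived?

Round 1: r1 [a36 AND a6 -> a20]. Adds a20.
Round 2: r4 [a20 -> a14]. Adds a14.
Round 3: r3 [a14 AND a4 -> a28]; r6 [a14 AND a13 -> a25]; r8 [a14 -> a35]. Adds a28, a25, a35.
a28 first appears in round 3.

3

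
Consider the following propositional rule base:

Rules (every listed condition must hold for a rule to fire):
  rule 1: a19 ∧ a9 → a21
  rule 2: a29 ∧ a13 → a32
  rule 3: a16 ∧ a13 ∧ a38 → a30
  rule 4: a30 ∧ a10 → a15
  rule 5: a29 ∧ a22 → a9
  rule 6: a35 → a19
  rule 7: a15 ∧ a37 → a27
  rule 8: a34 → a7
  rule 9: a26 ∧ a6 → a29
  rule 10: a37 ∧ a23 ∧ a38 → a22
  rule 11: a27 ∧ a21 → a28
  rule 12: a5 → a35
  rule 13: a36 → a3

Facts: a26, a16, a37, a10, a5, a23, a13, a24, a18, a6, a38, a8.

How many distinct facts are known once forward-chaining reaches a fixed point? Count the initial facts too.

Round 1: rule 3 [a16 ∧ a13 ∧ a38 → a30]; rule 9 [a26 ∧ a6 → a29]; rule 10 [a37 ∧ a23 ∧ a38 → a22]; rule 12 [a5 → a35]. New: a30, a29, a22, a35.
Round 2: rule 2 [a29 ∧ a13 → a32]; rule 4 [a30 ∧ a10 → a15]; rule 5 [a29 ∧ a22 → a9]; rule 6 [a35 → a19]. New: a32, a15, a9, a19.
Round 3: rule 1 [a19 ∧ a9 → a21]; rule 7 [a15 ∧ a37 → a27]. New: a21, a27.
Round 4: rule 11 [a27 ∧ a21 → a28]. New: a28.
Closure: {a10, a13, a15, a16, a18, a19, a21, a22, a23, a24, a26, a27, a28, a29, a30, a32, a35, a37, a38, a5, a6, a8, a9} — 23 facts.

23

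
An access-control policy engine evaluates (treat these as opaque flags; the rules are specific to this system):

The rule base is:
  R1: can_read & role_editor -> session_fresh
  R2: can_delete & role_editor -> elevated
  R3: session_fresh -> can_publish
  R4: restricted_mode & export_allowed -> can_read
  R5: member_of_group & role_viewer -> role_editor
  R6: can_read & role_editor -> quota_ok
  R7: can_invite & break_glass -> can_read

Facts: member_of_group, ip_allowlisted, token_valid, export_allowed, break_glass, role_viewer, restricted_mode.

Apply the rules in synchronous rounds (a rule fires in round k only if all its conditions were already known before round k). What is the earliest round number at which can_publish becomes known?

Round 1 fires R4, R5, giving can_read, role_editor.
Round 2 fires R1, R6, giving session_fresh, quota_ok.
Round 3 fires R3, giving can_publish.
can_publish first appears in round 3.

3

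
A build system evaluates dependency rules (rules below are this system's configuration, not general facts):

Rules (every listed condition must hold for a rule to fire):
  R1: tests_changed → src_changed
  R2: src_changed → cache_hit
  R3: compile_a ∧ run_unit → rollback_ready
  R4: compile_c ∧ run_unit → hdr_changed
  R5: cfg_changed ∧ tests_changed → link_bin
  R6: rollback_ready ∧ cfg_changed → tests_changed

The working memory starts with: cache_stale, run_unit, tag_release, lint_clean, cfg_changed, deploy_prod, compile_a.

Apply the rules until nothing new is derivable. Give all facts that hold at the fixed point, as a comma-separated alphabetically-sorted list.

cache_hit, cache_stale, cfg_changed, compile_a, deploy_prod, link_bin, lint_clean, rollback_ready, run_unit, src_changed, tag_release, tests_changed

[1] R3 [compile_a ∧ run_unit → rollback_ready]. ⇒ new: rollback_ready.
[2] R6 [rollback_ready ∧ cfg_changed → tests_changed]. ⇒ new: tests_changed.
[3] R1 [tests_changed → src_changed]; R5 [cfg_changed ∧ tests_changed → link_bin]. ⇒ new: src_changed, link_bin.
[4] R2 [src_changed → cache_hit]. ⇒ new: cache_hit.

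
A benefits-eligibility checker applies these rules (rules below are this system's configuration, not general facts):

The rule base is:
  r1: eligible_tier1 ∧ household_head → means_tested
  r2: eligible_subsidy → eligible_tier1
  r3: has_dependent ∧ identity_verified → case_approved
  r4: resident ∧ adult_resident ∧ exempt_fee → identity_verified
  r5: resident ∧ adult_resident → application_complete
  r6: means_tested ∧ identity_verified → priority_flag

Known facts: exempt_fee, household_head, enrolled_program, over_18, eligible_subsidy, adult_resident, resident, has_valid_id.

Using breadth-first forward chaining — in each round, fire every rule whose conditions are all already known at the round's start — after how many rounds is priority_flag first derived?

Round 1: r2 [eligible_subsidy → eligible_tier1]; r4 [resident ∧ adult_resident ∧ exempt_fee → identity_verified]; r5 [resident ∧ adult_resident → application_complete]. New: eligible_tier1, identity_verified, application_complete.
Round 2: r1 [eligible_tier1 ∧ household_head → means_tested]. New: means_tested.
Round 3: r6 [means_tested ∧ identity_verified → priority_flag]. New: priority_flag.
priority_flag first appears in round 3.

3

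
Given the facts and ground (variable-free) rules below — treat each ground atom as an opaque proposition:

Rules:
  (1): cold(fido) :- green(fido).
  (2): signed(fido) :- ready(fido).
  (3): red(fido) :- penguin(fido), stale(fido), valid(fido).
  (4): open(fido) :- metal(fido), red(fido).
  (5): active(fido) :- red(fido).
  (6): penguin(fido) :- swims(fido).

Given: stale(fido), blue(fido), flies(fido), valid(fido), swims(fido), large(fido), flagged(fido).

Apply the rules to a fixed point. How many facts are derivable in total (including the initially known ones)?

Round 1: (6) [penguin(fido) :- swims(fido).]. Adds penguin(fido).
Round 2: (3) [red(fido) :- penguin(fido), stale(fido), valid(fido).]. Adds red(fido).
Round 3: (5) [active(fido) :- red(fido).]. Adds active(fido).
Closure: {active(fido), blue(fido), flagged(fido), flies(fido), large(fido), penguin(fido), red(fido), stale(fido), swims(fido), valid(fido)} — 10 facts.

10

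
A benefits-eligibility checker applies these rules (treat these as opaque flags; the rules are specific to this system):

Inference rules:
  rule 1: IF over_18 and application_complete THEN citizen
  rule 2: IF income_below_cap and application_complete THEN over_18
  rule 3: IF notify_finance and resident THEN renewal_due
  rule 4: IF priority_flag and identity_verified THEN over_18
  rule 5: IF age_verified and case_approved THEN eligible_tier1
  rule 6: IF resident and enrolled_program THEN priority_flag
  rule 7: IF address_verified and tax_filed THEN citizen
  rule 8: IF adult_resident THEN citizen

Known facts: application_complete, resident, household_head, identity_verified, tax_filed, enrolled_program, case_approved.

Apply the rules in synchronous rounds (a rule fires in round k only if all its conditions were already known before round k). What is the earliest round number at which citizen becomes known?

3

Round 1: rule 6 [IF resident and enrolled_program THEN priority_flag]. Adds priority_flag.
Round 2: rule 4 [IF priority_flag and identity_verified THEN over_18]. Adds over_18.
Round 3: rule 1 [IF over_18 and application_complete THEN citizen]. Adds citizen.
citizen first appears in round 3.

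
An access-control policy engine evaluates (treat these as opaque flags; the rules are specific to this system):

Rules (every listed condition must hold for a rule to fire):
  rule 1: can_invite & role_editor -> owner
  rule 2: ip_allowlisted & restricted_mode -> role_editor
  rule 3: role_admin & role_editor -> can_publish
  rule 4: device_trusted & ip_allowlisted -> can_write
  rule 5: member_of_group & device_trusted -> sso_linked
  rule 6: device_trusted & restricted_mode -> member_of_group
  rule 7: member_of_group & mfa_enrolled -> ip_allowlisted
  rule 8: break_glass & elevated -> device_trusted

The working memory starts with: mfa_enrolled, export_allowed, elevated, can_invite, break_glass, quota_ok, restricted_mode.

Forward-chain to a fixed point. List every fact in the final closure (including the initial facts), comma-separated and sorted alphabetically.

break_glass, can_invite, can_write, device_trusted, elevated, export_allowed, ip_allowlisted, member_of_group, mfa_enrolled, owner, quota_ok, restricted_mode, role_editor, sso_linked

Round 1 — rule 8, derive device_trusted.
Round 2 — rule 6, derive member_of_group.
Round 3 — rule 5, rule 7, derive sso_linked, ip_allowlisted.
Round 4 — rule 2, rule 4, derive role_editor, can_write.
Round 5 — rule 1, derive owner.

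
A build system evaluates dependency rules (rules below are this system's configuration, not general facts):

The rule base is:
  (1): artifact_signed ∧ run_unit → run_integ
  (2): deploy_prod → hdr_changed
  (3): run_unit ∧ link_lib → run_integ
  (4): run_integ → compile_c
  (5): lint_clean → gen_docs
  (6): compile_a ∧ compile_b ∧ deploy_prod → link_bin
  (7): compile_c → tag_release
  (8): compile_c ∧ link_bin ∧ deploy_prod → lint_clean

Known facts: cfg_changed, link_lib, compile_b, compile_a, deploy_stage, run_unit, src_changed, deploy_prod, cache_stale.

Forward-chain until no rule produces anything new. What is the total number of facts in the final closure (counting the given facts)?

16

Round 1 — (2), (3), (6), derive hdr_changed, run_integ, link_bin.
Round 2 — (4), derive compile_c.
Round 3 — (7), (8), derive tag_release, lint_clean.
Round 4 — (5), derive gen_docs.
Closure: {cache_stale, cfg_changed, compile_a, compile_b, compile_c, deploy_prod, deploy_stage, gen_docs, hdr_changed, link_bin, link_lib, lint_clean, run_integ, run_unit, src_changed, tag_release} — 16 facts.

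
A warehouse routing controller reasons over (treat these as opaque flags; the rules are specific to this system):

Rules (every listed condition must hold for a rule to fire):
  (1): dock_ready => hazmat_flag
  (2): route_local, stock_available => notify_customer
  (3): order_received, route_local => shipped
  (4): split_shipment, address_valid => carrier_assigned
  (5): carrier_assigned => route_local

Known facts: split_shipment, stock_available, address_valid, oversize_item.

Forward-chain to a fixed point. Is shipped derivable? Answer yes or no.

no

[1] (4) [split_shipment, address_valid => carrier_assigned]. ⇒ new: carrier_assigned.
[2] (5) [carrier_assigned => route_local]. ⇒ new: route_local.
[3] (2) [route_local, stock_available => notify_customer]. ⇒ new: notify_customer.
Fixed point reached. shipped is concluded only by (3); (3) needs order_received (never derived).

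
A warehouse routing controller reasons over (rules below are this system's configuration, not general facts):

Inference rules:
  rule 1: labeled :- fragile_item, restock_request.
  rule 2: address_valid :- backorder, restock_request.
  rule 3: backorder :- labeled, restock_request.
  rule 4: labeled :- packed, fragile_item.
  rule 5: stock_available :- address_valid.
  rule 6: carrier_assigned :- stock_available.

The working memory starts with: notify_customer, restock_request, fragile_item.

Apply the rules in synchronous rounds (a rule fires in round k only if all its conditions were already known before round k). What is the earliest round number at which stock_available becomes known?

4

Round 1: rule 1 [labeled :- fragile_item, restock_request.]. New: labeled.
Round 2: rule 3 [backorder :- labeled, restock_request.]. New: backorder.
Round 3: rule 2 [address_valid :- backorder, restock_request.]. New: address_valid.
Round 4: rule 5 [stock_available :- address_valid.]. New: stock_available.
stock_available first appears in round 4.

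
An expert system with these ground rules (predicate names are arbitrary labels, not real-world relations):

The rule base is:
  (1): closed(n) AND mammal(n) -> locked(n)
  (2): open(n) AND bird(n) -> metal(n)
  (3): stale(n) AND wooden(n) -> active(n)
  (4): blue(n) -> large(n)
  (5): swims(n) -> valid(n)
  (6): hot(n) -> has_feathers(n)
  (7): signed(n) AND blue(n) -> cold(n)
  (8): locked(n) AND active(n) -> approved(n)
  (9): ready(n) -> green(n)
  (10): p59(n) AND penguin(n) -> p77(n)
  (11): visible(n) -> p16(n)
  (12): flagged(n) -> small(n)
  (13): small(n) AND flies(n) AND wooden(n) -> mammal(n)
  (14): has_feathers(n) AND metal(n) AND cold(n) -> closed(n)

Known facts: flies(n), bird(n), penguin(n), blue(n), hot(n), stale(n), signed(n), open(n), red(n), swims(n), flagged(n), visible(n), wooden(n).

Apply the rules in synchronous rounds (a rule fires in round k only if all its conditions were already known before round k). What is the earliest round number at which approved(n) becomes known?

[1] (2) [open(n) AND bird(n) -> metal(n)]; (3) [stale(n) AND wooden(n) -> active(n)]; (4) [blue(n) -> large(n)]; (5) [swims(n) -> valid(n)]; (6) [hot(n) -> has_feathers(n)]; (7) [signed(n) AND blue(n) -> cold(n)]; (11) [visible(n) -> p16(n)]; (12) [flagged(n) -> small(n)]. ⇒ new: metal(n), active(n), large(n), valid(n), has_feathers(n), cold(n), p16(n), small(n).
[2] (13) [small(n) AND flies(n) AND wooden(n) -> mammal(n)]; (14) [has_feathers(n) AND metal(n) AND cold(n) -> closed(n)]. ⇒ new: mammal(n), closed(n).
[3] (1) [closed(n) AND mammal(n) -> locked(n)]. ⇒ new: locked(n).
[4] (8) [locked(n) AND active(n) -> approved(n)]. ⇒ new: approved(n).
approved(n) first appears in round 4.

4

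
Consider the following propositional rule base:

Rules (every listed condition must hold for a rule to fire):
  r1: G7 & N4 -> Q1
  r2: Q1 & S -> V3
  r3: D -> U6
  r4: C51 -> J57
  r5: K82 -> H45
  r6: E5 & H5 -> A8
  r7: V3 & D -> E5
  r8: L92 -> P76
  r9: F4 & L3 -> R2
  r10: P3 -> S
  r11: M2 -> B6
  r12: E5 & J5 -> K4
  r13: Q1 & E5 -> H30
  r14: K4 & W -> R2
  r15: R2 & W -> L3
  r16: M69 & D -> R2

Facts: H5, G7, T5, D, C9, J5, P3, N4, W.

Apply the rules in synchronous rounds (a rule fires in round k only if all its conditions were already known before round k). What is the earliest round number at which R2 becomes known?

Round 1: r1 [G7 & N4 -> Q1]; r3 [D -> U6]; r10 [P3 -> S]. Adds Q1, U6, S.
Round 2: r2 [Q1 & S -> V3]. Adds V3.
Round 3: r7 [V3 & D -> E5]. Adds E5.
Round 4: r6 [E5 & H5 -> A8]; r12 [E5 & J5 -> K4]; r13 [Q1 & E5 -> H30]. Adds A8, K4, H30.
Round 5: r14 [K4 & W -> R2]. Adds R2.
R2 first appears in round 5.

5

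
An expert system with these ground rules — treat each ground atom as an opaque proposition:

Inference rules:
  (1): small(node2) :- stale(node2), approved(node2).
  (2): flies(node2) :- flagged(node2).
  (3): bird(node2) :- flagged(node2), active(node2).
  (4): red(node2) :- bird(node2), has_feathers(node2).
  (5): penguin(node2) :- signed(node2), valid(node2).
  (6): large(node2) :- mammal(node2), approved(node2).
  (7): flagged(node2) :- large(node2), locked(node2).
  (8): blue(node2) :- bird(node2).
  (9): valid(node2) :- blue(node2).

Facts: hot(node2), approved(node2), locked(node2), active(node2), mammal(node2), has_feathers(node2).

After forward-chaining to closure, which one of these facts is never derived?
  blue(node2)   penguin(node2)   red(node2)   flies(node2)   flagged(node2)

Round 1: (6) [large(node2) :- mammal(node2), approved(node2).]. Adds large(node2).
Round 2: (7) [flagged(node2) :- large(node2), locked(node2).]. Adds flagged(node2).
Round 3: (2) [flies(node2) :- flagged(node2).]; (3) [bird(node2) :- flagged(node2), active(node2).]. Adds flies(node2), bird(node2).
Round 4: (4) [red(node2) :- bird(node2), has_feathers(node2).]; (8) [blue(node2) :- bird(node2).]. Adds red(node2), blue(node2).
Round 5: (9) [valid(node2) :- blue(node2).]. Adds valid(node2).
Derived: blue(node2) (round 4), flagged(node2) (round 2), flies(node2) (round 3), red(node2) (round 4). penguin(node2) never appears in any round.

penguin(node2)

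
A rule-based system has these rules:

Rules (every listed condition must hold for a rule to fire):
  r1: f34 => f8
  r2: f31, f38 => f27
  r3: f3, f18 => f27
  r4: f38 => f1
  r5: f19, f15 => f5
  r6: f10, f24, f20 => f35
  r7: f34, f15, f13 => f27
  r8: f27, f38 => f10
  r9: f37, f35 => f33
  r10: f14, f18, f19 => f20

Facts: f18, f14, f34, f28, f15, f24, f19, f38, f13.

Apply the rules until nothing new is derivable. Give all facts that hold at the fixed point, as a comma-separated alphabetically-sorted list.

f1, f10, f13, f14, f15, f18, f19, f20, f24, f27, f28, f34, f35, f38, f5, f8

[1] r1 [f34 => f8]; r4 [f38 => f1]; r5 [f19, f15 => f5]; r7 [f34, f15, f13 => f27]; r10 [f14, f18, f19 => f20]. ⇒ new: f8, f1, f5, f27, f20.
[2] r8 [f27, f38 => f10]. ⇒ new: f10.
[3] r6 [f10, f24, f20 => f35]. ⇒ new: f35.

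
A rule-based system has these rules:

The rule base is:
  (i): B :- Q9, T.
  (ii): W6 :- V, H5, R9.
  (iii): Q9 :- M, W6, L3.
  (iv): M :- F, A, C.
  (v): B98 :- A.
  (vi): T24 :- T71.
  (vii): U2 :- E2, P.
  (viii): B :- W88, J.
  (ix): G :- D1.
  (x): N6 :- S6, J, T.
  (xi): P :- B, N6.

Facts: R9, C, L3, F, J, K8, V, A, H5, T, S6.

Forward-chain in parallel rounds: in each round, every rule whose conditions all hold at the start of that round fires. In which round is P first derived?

Round 1: (ii) [W6 :- V, H5, R9.]; (iv) [M :- F, A, C.]; (v) [B98 :- A.]; (x) [N6 :- S6, J, T.]. Adds W6, M, B98, N6.
Round 2: (iii) [Q9 :- M, W6, L3.]. Adds Q9.
Round 3: (i) [B :- Q9, T.]. Adds B.
Round 4: (xi) [P :- B, N6.]. Adds P.
P first appears in round 4.

4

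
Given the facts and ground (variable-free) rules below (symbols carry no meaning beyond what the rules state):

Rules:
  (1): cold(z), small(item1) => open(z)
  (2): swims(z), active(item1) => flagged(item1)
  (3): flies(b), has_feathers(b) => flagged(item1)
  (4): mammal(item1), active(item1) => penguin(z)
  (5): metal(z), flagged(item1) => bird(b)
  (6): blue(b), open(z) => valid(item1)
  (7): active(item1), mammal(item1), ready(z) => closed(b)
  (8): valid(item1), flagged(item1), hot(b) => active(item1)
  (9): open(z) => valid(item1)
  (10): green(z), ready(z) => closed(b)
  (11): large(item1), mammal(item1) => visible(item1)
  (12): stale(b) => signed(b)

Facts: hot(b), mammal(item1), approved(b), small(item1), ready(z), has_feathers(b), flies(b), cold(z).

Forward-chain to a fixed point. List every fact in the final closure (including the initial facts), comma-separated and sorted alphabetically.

Round 1 — (1), (3), derive open(z), flagged(item1).
Round 2 — (9), derive valid(item1).
Round 3 — (8), derive active(item1).
Round 4 — (4), (7), derive penguin(z), closed(b).

active(item1), approved(b), closed(b), cold(z), flagged(item1), flies(b), has_feathers(b), hot(b), mammal(item1), open(z), penguin(z), ready(z), small(item1), valid(item1)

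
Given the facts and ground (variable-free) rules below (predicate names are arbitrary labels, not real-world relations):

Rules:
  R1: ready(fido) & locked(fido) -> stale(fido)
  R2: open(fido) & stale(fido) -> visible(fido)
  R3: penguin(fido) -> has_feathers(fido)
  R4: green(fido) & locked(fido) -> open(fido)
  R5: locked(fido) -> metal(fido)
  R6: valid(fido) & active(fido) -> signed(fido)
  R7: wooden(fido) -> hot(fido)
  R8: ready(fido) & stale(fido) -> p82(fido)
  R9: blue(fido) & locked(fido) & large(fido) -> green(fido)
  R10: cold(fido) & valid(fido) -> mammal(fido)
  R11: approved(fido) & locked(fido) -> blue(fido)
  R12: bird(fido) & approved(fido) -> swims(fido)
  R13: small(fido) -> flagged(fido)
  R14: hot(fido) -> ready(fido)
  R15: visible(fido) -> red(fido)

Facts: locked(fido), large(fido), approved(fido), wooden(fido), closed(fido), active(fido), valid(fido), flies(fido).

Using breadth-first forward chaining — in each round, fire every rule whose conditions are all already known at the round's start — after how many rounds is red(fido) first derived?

5

Round 1: R5 [locked(fido) -> metal(fido)]; R6 [valid(fido) & active(fido) -> signed(fido)]; R7 [wooden(fido) -> hot(fido)]; R11 [approved(fido) & locked(fido) -> blue(fido)]. New: metal(fido), signed(fido), hot(fido), blue(fido).
Round 2: R9 [blue(fido) & locked(fido) & large(fido) -> green(fido)]; R14 [hot(fido) -> ready(fido)]. New: green(fido), ready(fido).
Round 3: R1 [ready(fido) & locked(fido) -> stale(fido)]; R4 [green(fido) & locked(fido) -> open(fido)]. New: stale(fido), open(fido).
Round 4: R2 [open(fido) & stale(fido) -> visible(fido)]; R8 [ready(fido) & stale(fido) -> p82(fido)]. New: visible(fido), p82(fido).
Round 5: R15 [visible(fido) -> red(fido)]. New: red(fido).
red(fido) first appears in round 5.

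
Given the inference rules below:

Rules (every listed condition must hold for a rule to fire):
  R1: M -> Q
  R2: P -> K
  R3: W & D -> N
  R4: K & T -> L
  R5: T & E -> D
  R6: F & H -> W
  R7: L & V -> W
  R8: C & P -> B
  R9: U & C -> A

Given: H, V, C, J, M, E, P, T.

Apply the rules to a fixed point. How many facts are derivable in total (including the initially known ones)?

15

Round 1: R1 [M -> Q]; R2 [P -> K]; R5 [T & E -> D]; R8 [C & P -> B]. New: Q, K, D, B.
Round 2: R4 [K & T -> L]. New: L.
Round 3: R7 [L & V -> W]. New: W.
Round 4: R3 [W & D -> N]. New: N.
Closure: {B, C, D, E, H, J, K, L, M, N, P, Q, T, V, W} — 15 facts.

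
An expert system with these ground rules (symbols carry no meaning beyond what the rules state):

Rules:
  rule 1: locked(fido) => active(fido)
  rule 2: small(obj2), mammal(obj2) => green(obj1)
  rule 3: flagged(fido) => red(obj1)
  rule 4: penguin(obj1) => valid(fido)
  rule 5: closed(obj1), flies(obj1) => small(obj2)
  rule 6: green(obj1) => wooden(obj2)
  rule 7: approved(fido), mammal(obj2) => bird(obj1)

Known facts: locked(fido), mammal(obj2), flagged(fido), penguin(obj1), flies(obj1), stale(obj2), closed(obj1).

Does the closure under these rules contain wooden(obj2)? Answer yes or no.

Round 1: rule 1 [locked(fido) => active(fido)]; rule 3 [flagged(fido) => red(obj1)]; rule 4 [penguin(obj1) => valid(fido)]; rule 5 [closed(obj1), flies(obj1) => small(obj2)]. New: active(fido), red(obj1), valid(fido), small(obj2).
Round 2: rule 2 [small(obj2), mammal(obj2) => green(obj1)]. New: green(obj1).
Round 3: rule 6 [green(obj1) => wooden(obj2)]. New: wooden(obj2).
wooden(obj2) appears in round 3, so it is derivable.

yes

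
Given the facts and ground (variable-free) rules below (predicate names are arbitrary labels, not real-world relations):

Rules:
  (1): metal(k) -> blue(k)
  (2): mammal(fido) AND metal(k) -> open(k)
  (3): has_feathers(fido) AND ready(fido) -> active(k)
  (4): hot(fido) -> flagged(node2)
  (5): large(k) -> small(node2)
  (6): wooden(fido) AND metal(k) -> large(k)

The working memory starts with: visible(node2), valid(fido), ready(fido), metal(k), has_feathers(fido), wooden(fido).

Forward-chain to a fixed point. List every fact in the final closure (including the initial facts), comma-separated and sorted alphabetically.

Round 1 — (1), (3), (6), derive blue(k), active(k), large(k).
Round 2 — (5), derive small(node2).

active(k), blue(k), has_feathers(fido), large(k), metal(k), ready(fido), small(node2), valid(fido), visible(node2), wooden(fido)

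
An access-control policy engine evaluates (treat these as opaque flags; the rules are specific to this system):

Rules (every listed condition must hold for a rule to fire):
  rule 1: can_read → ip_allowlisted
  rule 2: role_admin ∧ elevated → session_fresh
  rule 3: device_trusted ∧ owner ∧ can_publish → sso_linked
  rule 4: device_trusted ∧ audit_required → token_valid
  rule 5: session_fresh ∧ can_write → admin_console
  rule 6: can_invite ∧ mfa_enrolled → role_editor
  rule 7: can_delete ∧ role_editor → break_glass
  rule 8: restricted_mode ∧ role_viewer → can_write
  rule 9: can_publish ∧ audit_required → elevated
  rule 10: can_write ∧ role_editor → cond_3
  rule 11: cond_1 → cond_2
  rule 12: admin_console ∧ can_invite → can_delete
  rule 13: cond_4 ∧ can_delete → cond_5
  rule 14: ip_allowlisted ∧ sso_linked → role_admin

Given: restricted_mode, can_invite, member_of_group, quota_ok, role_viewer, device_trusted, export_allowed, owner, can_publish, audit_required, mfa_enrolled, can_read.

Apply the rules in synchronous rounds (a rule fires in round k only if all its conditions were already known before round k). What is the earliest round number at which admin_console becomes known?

Round 1: rule 1 [can_read → ip_allowlisted]; rule 3 [device_trusted ∧ owner ∧ can_publish → sso_linked]; rule 4 [device_trusted ∧ audit_required → token_valid]; rule 6 [can_invite ∧ mfa_enrolled → role_editor]; rule 8 [restricted_mode ∧ role_viewer → can_write]; rule 9 [can_publish ∧ audit_required → elevated]. New: ip_allowlisted, sso_linked, token_valid, role_editor, can_write, elevated.
Round 2: rule 10 [can_write ∧ role_editor → cond_3]; rule 14 [ip_allowlisted ∧ sso_linked → role_admin]. New: cond_3, role_admin.
Round 3: rule 2 [role_admin ∧ elevated → session_fresh]. New: session_fresh.
Round 4: rule 5 [session_fresh ∧ can_write → admin_console]. New: admin_console.
admin_console first appears in round 4.

4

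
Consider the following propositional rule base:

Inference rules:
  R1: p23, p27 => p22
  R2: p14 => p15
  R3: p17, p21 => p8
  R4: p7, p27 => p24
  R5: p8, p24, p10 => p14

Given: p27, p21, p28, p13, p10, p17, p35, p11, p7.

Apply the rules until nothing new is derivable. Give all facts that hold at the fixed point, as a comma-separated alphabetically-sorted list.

[1] R3 [p17, p21 => p8]; R4 [p7, p27 => p24]. ⇒ new: p8, p24.
[2] R5 [p8, p24, p10 => p14]. ⇒ new: p14.
[3] R2 [p14 => p15]. ⇒ new: p15.

p10, p11, p13, p14, p15, p17, p21, p24, p27, p28, p35, p7, p8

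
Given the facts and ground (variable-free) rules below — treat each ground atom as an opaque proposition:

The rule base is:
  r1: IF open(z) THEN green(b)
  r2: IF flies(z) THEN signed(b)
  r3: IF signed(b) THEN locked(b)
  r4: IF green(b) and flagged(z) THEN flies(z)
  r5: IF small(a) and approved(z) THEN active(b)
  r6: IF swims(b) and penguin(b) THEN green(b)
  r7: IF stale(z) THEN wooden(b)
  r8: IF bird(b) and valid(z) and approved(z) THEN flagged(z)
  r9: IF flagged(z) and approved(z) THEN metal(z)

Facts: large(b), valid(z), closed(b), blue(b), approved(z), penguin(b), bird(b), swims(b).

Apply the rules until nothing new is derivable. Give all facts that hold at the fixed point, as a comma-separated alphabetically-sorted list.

approved(z), bird(b), blue(b), closed(b), flagged(z), flies(z), green(b), large(b), locked(b), metal(z), penguin(b), signed(b), swims(b), valid(z)

[1] r6 [IF swims(b) and penguin(b) THEN green(b)]; r8 [IF bird(b) and valid(z) and approved(z) THEN flagged(z)]. ⇒ new: green(b), flagged(z).
[2] r4 [IF green(b) and flagged(z) THEN flies(z)]; r9 [IF flagged(z) and approved(z) THEN metal(z)]. ⇒ new: flies(z), metal(z).
[3] r2 [IF flies(z) THEN signed(b)]. ⇒ new: signed(b).
[4] r3 [IF signed(b) THEN locked(b)]. ⇒ new: locked(b).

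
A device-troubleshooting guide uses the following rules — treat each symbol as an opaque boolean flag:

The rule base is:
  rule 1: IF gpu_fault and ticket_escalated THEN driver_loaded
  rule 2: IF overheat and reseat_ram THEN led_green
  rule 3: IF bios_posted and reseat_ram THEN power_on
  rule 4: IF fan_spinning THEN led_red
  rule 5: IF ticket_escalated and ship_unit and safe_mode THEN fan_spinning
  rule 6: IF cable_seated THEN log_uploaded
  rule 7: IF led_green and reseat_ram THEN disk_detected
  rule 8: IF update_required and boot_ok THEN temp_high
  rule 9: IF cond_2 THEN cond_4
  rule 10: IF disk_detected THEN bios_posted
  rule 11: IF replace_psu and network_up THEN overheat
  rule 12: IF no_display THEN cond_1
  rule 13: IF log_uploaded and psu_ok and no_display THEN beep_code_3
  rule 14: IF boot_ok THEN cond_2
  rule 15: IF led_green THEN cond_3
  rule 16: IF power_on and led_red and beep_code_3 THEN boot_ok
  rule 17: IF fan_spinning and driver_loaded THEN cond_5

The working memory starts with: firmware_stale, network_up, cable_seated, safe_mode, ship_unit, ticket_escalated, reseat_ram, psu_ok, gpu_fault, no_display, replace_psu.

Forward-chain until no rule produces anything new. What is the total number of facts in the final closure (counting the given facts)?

Round 1 — rule 1, rule 5, rule 6, rule 11, rule 12, derive driver_loaded, fan_spinning, log_uploaded, overheat, cond_1.
Round 2 — rule 2, rule 4, rule 13, rule 17, derive led_green, led_red, beep_code_3, cond_5.
Round 3 — rule 7, rule 15, derive disk_detected, cond_3.
Round 4 — rule 10, derive bios_posted.
Round 5 — rule 3, derive power_on.
Round 6 — rule 16, derive boot_ok.
Round 7 — rule 14, derive cond_2.
Round 8 — rule 9, derive cond_4.
Closure: {beep_code_3, bios_posted, boot_ok, cable_seated, cond_1, cond_2, cond_3, cond_4, cond_5, disk_detected, driver_loaded, fan_spinning, firmware_stale, gpu_fault, led_green, led_red, log_uploaded, network_up, no_display, overheat, power_on, psu_ok, replace_psu, reseat_ram, safe_mode, ship_unit, ticket_escalated} — 27 facts.

27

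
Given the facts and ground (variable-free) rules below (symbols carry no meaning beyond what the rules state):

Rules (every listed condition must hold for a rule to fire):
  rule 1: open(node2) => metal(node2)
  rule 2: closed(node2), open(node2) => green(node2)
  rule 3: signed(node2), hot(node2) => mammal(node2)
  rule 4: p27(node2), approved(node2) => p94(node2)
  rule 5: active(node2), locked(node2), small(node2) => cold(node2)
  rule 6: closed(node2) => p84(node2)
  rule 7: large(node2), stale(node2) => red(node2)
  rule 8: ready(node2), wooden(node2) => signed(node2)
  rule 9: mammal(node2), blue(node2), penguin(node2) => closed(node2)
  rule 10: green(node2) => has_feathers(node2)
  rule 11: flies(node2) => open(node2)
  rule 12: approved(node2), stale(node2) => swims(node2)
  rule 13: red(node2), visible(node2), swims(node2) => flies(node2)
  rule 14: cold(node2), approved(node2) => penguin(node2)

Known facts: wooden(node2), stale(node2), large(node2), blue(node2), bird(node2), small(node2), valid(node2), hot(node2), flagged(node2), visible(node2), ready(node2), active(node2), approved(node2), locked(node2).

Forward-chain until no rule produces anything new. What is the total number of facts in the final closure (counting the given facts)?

Round 1 — rule 5, rule 7, rule 8, rule 12, derive cold(node2), red(node2), signed(node2), swims(node2).
Round 2 — rule 3, rule 13, rule 14, derive mammal(node2), flies(node2), penguin(node2).
Round 3 — rule 9, rule 11, derive closed(node2), open(node2).
Round 4 — rule 1, rule 2, rule 6, derive metal(node2), green(node2), p84(node2).
Round 5 — rule 10, derive has_feathers(node2).
Closure: {active(node2), approved(node2), bird(node2), blue(node2), closed(node2), cold(node2), flagged(node2), flies(node2), green(node2), has_feathers(node2), hot(node2), large(node2), locked(node2), mammal(node2), metal(node2), open(node2), p84(node2), penguin(node2), ready(node2), red(node2), signed(node2), small(node2), stale(node2), swims(node2), valid(node2), visible(node2), wooden(node2)} — 27 facts.

27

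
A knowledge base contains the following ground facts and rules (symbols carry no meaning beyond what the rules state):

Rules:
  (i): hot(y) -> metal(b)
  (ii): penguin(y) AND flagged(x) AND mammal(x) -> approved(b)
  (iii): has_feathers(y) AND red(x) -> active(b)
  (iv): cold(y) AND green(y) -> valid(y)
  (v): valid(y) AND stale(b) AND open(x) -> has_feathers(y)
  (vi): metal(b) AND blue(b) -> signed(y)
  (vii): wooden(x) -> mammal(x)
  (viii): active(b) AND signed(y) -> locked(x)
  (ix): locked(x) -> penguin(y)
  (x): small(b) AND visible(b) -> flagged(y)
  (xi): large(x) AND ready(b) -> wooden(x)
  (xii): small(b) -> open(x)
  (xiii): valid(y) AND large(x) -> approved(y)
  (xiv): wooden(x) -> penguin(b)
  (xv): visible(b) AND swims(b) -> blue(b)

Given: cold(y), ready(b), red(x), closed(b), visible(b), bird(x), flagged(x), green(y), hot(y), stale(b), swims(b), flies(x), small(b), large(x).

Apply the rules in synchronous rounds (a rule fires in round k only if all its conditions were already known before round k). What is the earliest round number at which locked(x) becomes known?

Round 1 fires (i), (iv), (x), (xi), (xii), (xv), giving metal(b), valid(y), flagged(y), wooden(x), open(x), blue(b).
Round 2 fires (v), (vi), (vii), (xiii), (xiv), giving has_feathers(y), signed(y), mammal(x), approved(y), penguin(b).
Round 3 fires (iii), giving active(b).
Round 4 fires (viii), giving locked(x).
locked(x) first appears in round 4.

4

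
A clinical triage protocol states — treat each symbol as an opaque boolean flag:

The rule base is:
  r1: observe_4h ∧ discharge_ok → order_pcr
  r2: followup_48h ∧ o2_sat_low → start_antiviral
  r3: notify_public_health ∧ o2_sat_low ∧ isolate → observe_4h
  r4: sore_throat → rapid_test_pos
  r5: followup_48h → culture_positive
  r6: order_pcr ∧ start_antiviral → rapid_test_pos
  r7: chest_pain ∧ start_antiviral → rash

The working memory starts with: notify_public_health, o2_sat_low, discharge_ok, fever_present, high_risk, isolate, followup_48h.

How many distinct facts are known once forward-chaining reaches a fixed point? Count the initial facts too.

Round 1: r2 [followup_48h ∧ o2_sat_low → start_antiviral]; r3 [notify_public_health ∧ o2_sat_low ∧ isolate → observe_4h]; r5 [followup_48h → culture_positive]. Adds start_antiviral, observe_4h, culture_positive.
Round 2: r1 [observe_4h ∧ discharge_ok → order_pcr]. Adds order_pcr.
Round 3: r6 [order_pcr ∧ start_antiviral → rapid_test_pos]. Adds rapid_test_pos.
Closure: {culture_positive, discharge_ok, fever_present, followup_48h, high_risk, isolate, notify_public_health, o2_sat_low, observe_4h, order_pcr, rapid_test_pos, start_antiviral} — 12 facts.

12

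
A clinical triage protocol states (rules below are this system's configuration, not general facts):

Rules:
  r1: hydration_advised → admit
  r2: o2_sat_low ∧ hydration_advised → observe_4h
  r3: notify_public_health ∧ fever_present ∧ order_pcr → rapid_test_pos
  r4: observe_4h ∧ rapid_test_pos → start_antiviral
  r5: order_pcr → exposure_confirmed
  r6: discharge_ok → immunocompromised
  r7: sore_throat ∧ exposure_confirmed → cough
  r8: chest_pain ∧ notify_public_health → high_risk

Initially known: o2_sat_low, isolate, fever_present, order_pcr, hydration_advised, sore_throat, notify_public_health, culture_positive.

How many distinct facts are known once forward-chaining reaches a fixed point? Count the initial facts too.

14

[1] r1 [hydration_advised → admit]; r2 [o2_sat_low ∧ hydration_advised → observe_4h]; r3 [notify_public_health ∧ fever_present ∧ order_pcr → rapid_test_pos]; r5 [order_pcr → exposure_confirmed]. ⇒ new: admit, observe_4h, rapid_test_pos, exposure_confirmed.
[2] r4 [observe_4h ∧ rapid_test_pos → start_antiviral]; r7 [sore_throat ∧ exposure_confirmed → cough]. ⇒ new: start_antiviral, cough.
Closure: {admit, cough, culture_positive, exposure_confirmed, fever_present, hydration_advised, isolate, notify_public_health, o2_sat_low, observe_4h, order_pcr, rapid_test_pos, sore_throat, start_antiviral} — 14 facts.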